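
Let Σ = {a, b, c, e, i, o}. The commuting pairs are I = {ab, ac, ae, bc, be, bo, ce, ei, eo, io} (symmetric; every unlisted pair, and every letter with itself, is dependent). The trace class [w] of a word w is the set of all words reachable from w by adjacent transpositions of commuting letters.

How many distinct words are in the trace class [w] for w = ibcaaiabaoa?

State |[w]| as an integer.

drop 0:i onto floor
drop 1:b onto {0:i}
drop 2:c onto {0:i}
drop 3:a onto {0:i}
drop 4:a onto {3:a}
drop 5:i onto {1:b, 2:c, 4:a}
drop 6:a onto {5:i}
drop 7:b onto {5:i}
drop 8:a onto {6:a}
drop 9:o onto {8:a}
drop 10:a onto {9:o}
ground layer = {0:i}
drop-orders for the pieces not yet dropped (sum over which currently-grounded one goes next):
  1 to go: {7} 1  {10} 1
  2 to go: {7,10} 2  {9,10} 1
  3 to go: {7,9,10} 3  {8,9,10} 1
  4 to go: {6,8,9,10} 1  {7,8,9,10} 4
  5 to go: {6,7,8,9,10} 5
  6 to go: {5,6,7,8,9,10} 5
  7 to go: {1,5,6,7,8,9,10} 5  {2,5,6,7,8,9,10} 5  {4,5,6,7,8,9,10} 5
  8 to go: {1,2,5,6,7,8,9,10} 10  {1,4,5,6,7,8,9,10} 10  {2,4,5,6,7,8,9,10} 10  {3,4,5,6,7,8,9,10} 5
  9 to go: {1,2,4,5,6,7,8,9,10} 30  {1,3,4,5,6,7,8,9,10} 15  {2,3,4,5,6,7,8,9,10} 15
  if 0:i drops first: 60 orders

60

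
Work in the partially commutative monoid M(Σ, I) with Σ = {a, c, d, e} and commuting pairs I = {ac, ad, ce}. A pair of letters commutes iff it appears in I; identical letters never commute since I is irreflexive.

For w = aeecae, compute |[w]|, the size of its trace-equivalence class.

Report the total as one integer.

0(a) covers ∅
1(e) covers 0:a
2(e) covers 1:e
3(c) covers ∅
4(a) covers 2:e
5(e) covers 4:a
floor of heap: 0:a, 3:c
completions by unplaced set U, small U first (add the entries for U minus each lowest piece of U):
  |U|=1: {3}:1  {5}:1
  |U|=2: {3,5}:2  {4,5}:1
  |U|=3: {2,4,5}:1  {3,4,5}:3
  |U|=4: {1,2,4,5}:1  {2,3,4,5}:4
  start at 0(a): 5
  start at 3(c): 1
sum over floor = 6

6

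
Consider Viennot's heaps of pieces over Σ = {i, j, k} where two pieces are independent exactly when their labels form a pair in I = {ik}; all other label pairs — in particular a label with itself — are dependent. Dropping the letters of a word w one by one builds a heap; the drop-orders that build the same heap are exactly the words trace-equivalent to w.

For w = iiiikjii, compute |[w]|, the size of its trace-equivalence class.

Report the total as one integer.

5

#0=i has no predecessor
#1=i depends on [0:i]
#2=i depends on [1:i]
#3=i depends on [2:i]
#4=k has no predecessor
#5=j depends on [3:i, 4:k]
#6=i depends on [5:j]
#7=i depends on [6:i]
sources: [0:i, 4:k]
N(rest) = Σ N(rest − s) over sources s of rest; N(one piece) = 1:
  size 1 → [7]=1
  size 2 → [6,7]=1
  size 3 → [5,6,7]=1
  size 4 → [3,5,6,7]=1  [4,5,6,7]=1
  size 5 → [2,3,5,6,7]=1  [3,4,5,6,7]=2
  size 6 → [1,2,3,5,6,7]=1  [2,3,4,5,6,7]=3
  first=0(i) contributes 4
  first=4(k) contributes 1
|[w]| = 5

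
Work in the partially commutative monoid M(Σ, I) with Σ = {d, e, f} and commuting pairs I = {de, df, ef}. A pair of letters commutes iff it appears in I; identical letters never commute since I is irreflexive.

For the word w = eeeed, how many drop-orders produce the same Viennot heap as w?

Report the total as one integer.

5

drop 0:e onto floor
drop 1:e onto {0:e}
drop 2:e onto {1:e}
drop 3:e onto {2:e}
drop 4:d onto floor
ground layer = {0:e, 4:d}
drop-orders for the pieces not yet dropped (sum over which currently-grounded one goes next):
  1 to go: {3} 1  {4} 1
  2 to go: {2,3} 1  {3,4} 2
  3 to go: {1,2,3} 1  {2,3,4} 3
  if 0:e drops first: 4 orders
  if 4:d drops first: 1 orders
heap linearizations: 5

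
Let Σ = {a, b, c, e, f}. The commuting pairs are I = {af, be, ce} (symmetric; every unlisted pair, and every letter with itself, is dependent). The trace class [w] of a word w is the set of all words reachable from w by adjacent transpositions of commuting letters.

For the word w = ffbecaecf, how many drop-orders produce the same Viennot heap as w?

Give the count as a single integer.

0(f) covers ∅
1(f) covers 0:f
2(b) covers 1:f
3(e) covers 1:f
4(c) covers 2:b
5(a) covers 3:e, 4:c
6(e) covers 5:a
7(c) covers 5:a
8(f) covers 6:e, 7:c
floor of heap: 0:f
completions by unplaced set U, small U first (add the entries for U minus each lowest piece of U):
  |U|=1: {8}:1
  |U|=2: {6,8}:1  {7,8}:1
  |U|=3: {6,7,8}:2
  |U|=4: {5,6,7,8}:2
  |U|=5: {3,5,6,7,8}:2  {4,5,6,7,8}:2
  |U|=6: {2,4,5,6,7,8}:2  {3,4,5,6,7,8}:4
  |U|=7: {2,3,4,5,6,7,8}:6
  start at 0(f): 6

6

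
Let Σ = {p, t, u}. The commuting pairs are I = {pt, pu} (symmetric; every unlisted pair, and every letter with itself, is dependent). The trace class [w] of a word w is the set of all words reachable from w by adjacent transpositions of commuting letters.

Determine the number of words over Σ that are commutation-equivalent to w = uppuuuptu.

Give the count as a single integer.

#0=u has no predecessor
#1=p has no predecessor
#2=p depends on [1:p]
#3=u depends on [0:u]
#4=u depends on [3:u]
#5=u depends on [4:u]
#6=p depends on [2:p]
#7=t depends on [5:u]
#8=u depends on [7:t]
sources: [0:u, 1:p]
N(rest) = Σ N(rest − s) over sources s of rest; N(one piece) = 1:
  size 1 → [6]=1  [8]=1
  size 2 → [2,6]=1  [6,8]=2  [7,8]=1
  size 3 → [1,2,6]=1  [2,6,8]=3  [5,7,8]=1  [6,7,8]=3
  size 4 → [1,2,6,8]=4  [2,6,7,8]=6  [4,5,7,8]=1  [5,6,7,8]=4
  size 5 → [1,2,6,7,8]=10  [2,5,6,7,8]=10  [3,4,5,7,8]=1  [4,5,6,7,8]=5
  size 6 → [0,3,4,5,7,8]=1  [1,2,5,6,7,8]=20  [2,4,5,6,7,8]=15  [3,4,5,6,7,8]=6
  size 7 → [0,3,4,5,6,7,8]=7  [1,2,4,5,6,7,8]=35  [2,3,4,5,6,7,8]=21
  first=0(u) contributes 56
  first=1(p) contributes 28
|[w]| = 84

84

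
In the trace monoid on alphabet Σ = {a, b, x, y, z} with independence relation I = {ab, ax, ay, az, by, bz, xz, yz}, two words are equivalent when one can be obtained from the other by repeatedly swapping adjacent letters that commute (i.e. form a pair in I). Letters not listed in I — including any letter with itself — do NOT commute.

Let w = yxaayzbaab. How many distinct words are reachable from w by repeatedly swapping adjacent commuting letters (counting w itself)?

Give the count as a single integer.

0(y) covers ∅
1(x) covers 0:y
2(a) covers ∅
3(a) covers 2:a
4(y) covers 1:x
5(z) covers ∅
6(b) covers 1:x
7(a) covers 3:a
8(a) covers 7:a
9(b) covers 6:b
floor of heap: 0:y, 2:a, 5:z
completions by unplaced set U, small U first (add the entries for U minus each lowest piece of U):
  |U|=1: {4}:1  {5}:1  {8}:1  {9}:1
  |U|=2: {4,5}:2  {4,8}:2  {4,9}:2  {5,8}:2  {5,9}:2  {6,9}:1  {7,8}:1  {8,9}:2
  |U|=3: {3,7,8}:1  {4,5,8}:6  {4,5,9}:6  {4,6,9}:3  {4,7,8}:3  {4,8,9}:6  {5,6,9}:3  {5,7,8}:3  {5,8,9}:6  {6,8,9}:3  {7,8,9}:3
  |U|=4: {1,4,6,9}:3  {2,3,7,8}:1  {3,4,7,8}:4  {3,5,7,8}:4  {3,7,8,9}:4  {4,5,6,9}:12  {4,5,7,8}:12  {4,5,8,9}:24  {4,6,8,9}:12  {4,7,8,9}:12  {5,6,8,9}:12  {5,7,8,9}:12  {6,7,8,9}:6
  |U|=5: {0,1,4,6,9}:3  {1,4,5,6,9}:15  {1,4,6,8,9}:15  {2,3,4,7,8}:5  {2,3,5,7,8}:5  {2,3,7,8,9}:5  {3,4,5,7,8}:20  {3,4,7,8,9}:20  {3,5,7,8,9}:20  {3,6,7,8,9}:10  {4,5,6,8,9}:60  {4,5,7,8,9}:60  {4,6,7,8,9}:30  {5,6,7,8,9}:30
  |U|=6: {0,1,4,5,6,9}:18  {0,1,4,6,8,9}:18  {1,4,5,6,8,9}:90  {1,4,6,7,8,9}:45  {2,3,4,5,7,8}:30  {2,3,4,7,8,9}:30  {2,3,5,7,8,9}:30  {2,3,6,7,8,9}:15  {3,4,5,7,8,9}:120  {3,4,6,7,8,9}:60  {3,5,6,7,8,9}:60  {4,5,6,7,8,9}:180
  |U|=7: {0,1,4,5,6,8,9}:126  {0,1,4,6,7,8,9}:63  {1,3,4,6,7,8,9}:105  {1,4,5,6,7,8,9}:315  {2,3,4,5,7,8,9}:210  {2,3,4,6,7,8,9}:105  {2,3,5,6,7,8,9}:105  {3,4,5,6,7,8,9}:420
  |U|=8: {0,1,3,4,6,7,8,9}:168  {0,1,4,5,6,7,8,9}:504  {1,2,3,4,6,7,8,9}:210  {1,3,4,5,6,7,8,9}:840  {2,3,4,5,6,7,8,9}:840
  start at 0(y): 1890
  start at 2(a): 1512
  start at 5(z): 378
sum over floor = 3780

3780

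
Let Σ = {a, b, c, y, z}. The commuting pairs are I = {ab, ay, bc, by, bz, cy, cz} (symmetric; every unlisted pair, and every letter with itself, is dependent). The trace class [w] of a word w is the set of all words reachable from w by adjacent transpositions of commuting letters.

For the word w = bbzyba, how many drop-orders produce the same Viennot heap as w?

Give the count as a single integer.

40

#0=b has no predecessor
#1=b depends on [0:b]
#2=z has no predecessor
#3=y depends on [2:z]
#4=b depends on [1:b]
#5=a depends on [2:z]
sources: [0:b, 2:z]
N(rest) = Σ N(rest − s) over sources s of rest; N(one piece) = 1:
  size 1 → [3]=1  [4]=1  [5]=1
  size 2 → [1,4]=1  [3,4]=2  [3,5]=2  [4,5]=2
  size 3 → [0,1,4]=1  [1,3,4]=3  [1,4,5]=3  [2,3,5]=2  [3,4,5]=6
  size 4 → [0,1,3,4]=4  [0,1,4,5]=4  [1,3,4,5]=12  [2,3,4,5]=8
  first=0(b) contributes 20
  first=2(z) contributes 20
|[w]| = 40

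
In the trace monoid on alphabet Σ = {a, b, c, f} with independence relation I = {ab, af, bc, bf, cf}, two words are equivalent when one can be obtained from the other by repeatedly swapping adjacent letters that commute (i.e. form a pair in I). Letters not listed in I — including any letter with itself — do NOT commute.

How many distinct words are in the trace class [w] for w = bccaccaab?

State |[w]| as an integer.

drop 0:b onto floor
drop 1:c onto floor
drop 2:c onto {1:c}
drop 3:a onto {2:c}
drop 4:c onto {3:a}
drop 5:c onto {4:c}
drop 6:a onto {5:c}
drop 7:a onto {6:a}
drop 8:b onto {0:b}
ground layer = {0:b, 1:c}
drop-orders for the pieces not yet dropped (sum over which currently-grounded one goes next):
  1 to go: {7} 1  {8} 1
  2 to go: {0,8} 1  {6,7} 1  {7,8} 2
  3 to go: {0,7,8} 3  {5,6,7} 1  {6,7,8} 3
  4 to go: {0,6,7,8} 6  {4,5,6,7} 1  {5,6,7,8} 4
  5 to go: {0,5,6,7,8} 10  {3,4,5,6,7} 1  {4,5,6,7,8} 5
  6 to go: {0,4,5,6,7,8} 15  {2,3,4,5,6,7} 1  {3,4,5,6,7,8} 6
  7 to go: {0,3,4,5,6,7,8} 21  {1,2,3,4,5,6,7} 1  {2,3,4,5,6,7,8} 7
  if 0:b drops first: 8 orders
  if 1:c drops first: 28 orders
heap linearizations: 36

36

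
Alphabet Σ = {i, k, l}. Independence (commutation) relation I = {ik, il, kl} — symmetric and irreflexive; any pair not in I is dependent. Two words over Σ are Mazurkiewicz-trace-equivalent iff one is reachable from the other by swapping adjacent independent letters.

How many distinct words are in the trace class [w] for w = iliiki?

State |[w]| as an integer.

drop 0:i onto floor
drop 1:l onto floor
drop 2:i onto {0:i}
drop 3:i onto {2:i}
drop 4:k onto floor
drop 5:i onto {3:i}
ground layer = {0:i, 1:l, 4:k}
drop-orders for the pieces not yet dropped (sum over which currently-grounded one goes next):
  1 to go: {1} 1  {4} 1  {5} 1
  2 to go: {1,4} 2  {1,5} 2  {3,5} 1  {4,5} 2
  3 to go: {1,3,5} 3  {1,4,5} 6  {2,3,5} 1  {3,4,5} 3
  4 to go: {0,2,3,5} 1  {1,2,3,5} 4  {1,3,4,5} 12  {2,3,4,5} 4
  if 0:i drops first: 20 orders
  if 1:l drops first: 5 orders
  if 4:k drops first: 5 orders
heap linearizations: 30

30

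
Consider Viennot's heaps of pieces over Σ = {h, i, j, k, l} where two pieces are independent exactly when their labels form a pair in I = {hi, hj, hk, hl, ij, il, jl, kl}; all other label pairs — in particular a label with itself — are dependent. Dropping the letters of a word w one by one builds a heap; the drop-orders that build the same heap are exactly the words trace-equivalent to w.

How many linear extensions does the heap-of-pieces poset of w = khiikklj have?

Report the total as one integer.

56

0(k) covers ∅
1(h) covers ∅
2(i) covers 0:k
3(i) covers 2:i
4(k) covers 3:i
5(k) covers 4:k
6(l) covers ∅
7(j) covers 5:k
floor of heap: 0:k, 1:h, 6:l
completions by unplaced set U, small U first (add the entries for U minus each lowest piece of U):
  |U|=1: {1}:1  {6}:1  {7}:1
  |U|=2: {1,6}:2  {1,7}:2  {5,7}:1  {6,7}:2
  |U|=3: {1,5,7}:3  {1,6,7}:6  {4,5,7}:1  {5,6,7}:3
  |U|=4: {1,4,5,7}:4  {1,5,6,7}:12  {3,4,5,7}:1  {4,5,6,7}:4
  |U|=5: {1,3,4,5,7}:5  {1,4,5,6,7}:20  {2,3,4,5,7}:1  {3,4,5,6,7}:5
  |U|=6: {0,2,3,4,5,7}:1  {1,2,3,4,5,7}:6  {1,3,4,5,6,7}:30  {2,3,4,5,6,7}:6
  start at 0(k): 42
  start at 1(h): 7
  start at 6(l): 7
sum over floor = 56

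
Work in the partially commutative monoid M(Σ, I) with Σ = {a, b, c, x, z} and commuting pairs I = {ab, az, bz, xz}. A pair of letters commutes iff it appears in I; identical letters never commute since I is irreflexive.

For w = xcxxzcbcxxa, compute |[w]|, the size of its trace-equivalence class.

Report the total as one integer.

3

drop 0:x onto floor
drop 1:c onto {0:x}
drop 2:x onto {1:c}
drop 3:x onto {2:x}
drop 4:z onto {1:c}
drop 5:c onto {3:x, 4:z}
drop 6:b onto {5:c}
drop 7:c onto {6:b}
drop 8:x onto {7:c}
drop 9:x onto {8:x}
drop 10:a onto {9:x}
ground layer = {0:x}
drop-orders for the pieces not yet dropped (sum over which currently-grounded one goes next):
  1 to go: {10} 1
  2 to go: {9,10} 1
  3 to go: {8,9,10} 1
  4 to go: {7,8,9,10} 1
  5 to go: {6,7,8,9,10} 1
  6 to go: {5,6,7,8,9,10} 1
  7 to go: {3,5,6,7,8,9,10} 1  {4,5,6,7,8,9,10} 1
  8 to go: {2,3,5,6,7,8,9,10} 1  {3,4,5,6,7,8,9,10} 2
  9 to go: {2,3,4,5,6,7,8,9,10} 3
  if 0:x drops first: 3 orders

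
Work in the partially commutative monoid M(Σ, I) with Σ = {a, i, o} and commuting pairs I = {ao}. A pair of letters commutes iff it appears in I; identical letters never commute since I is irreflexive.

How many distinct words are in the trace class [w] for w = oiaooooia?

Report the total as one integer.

piece 0:o — minimal
piece 1:i rests on {0:o}
piece 2:a rests on {1:i}
piece 3:o rests on {1:i}
piece 4:o rests on {3:o}
piece 5:o rests on {4:o}
piece 6:o rests on {5:o}
piece 7:i rests on {2:a, 6:o}
piece 8:a rests on {7:i}
minimal pieces: {0:o}
ways to finish when only these pieces remain (= sum over removing one remaining piece with nothing left below it):
  1 left: {8}→1
  2 left: {7,8}→1
  3 left: {2,7,8}→1  {6,7,8}→1
  4 left: {2,6,7,8}→2  {5,6,7,8}→1
  5 left: {2,5,6,7,8}→3  {4,5,6,7,8}→1
  6 left: {2,4,5,6,7,8}→4  {3,4,5,6,7,8}→1
  7 left: {2,3,4,5,6,7,8}→5
  placing 0:o first → 5 extensions

5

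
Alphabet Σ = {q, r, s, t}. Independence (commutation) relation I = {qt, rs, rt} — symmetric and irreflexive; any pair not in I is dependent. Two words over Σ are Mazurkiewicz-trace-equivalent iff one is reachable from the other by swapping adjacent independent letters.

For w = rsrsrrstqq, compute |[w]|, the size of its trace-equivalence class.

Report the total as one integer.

#0=r has no predecessor
#1=s has no predecessor
#2=r depends on [0:r]
#3=s depends on [1:s]
#4=r depends on [2:r]
#5=r depends on [4:r]
#6=s depends on [3:s]
#7=t depends on [6:s]
#8=q depends on [5:r, 6:s]
#9=q depends on [8:q]
sources: [0:r, 1:s]
N(rest) = Σ N(rest − s) over sources s of rest; N(one piece) = 1:
  size 1 → [7]=1  [9]=1
  size 2 → [7,9]=2  [8,9]=1
  size 3 → [5,8,9]=1  [7,8,9]=3
  size 4 → [4,5,8,9]=1  [5,7,8,9]=4  [6,7,8,9]=3
  size 5 → [2,4,5,8,9]=1  [3,6,7,8,9]=3  [4,5,7,8,9]=5  [5,6,7,8,9]=7
  size 6 → [0,2,4,5,8,9]=1  [1,3,6,7,8,9]=3  [2,4,5,7,8,9]=6  [3,5,6,7,8,9]=10  [4,5,6,7,8,9]=12
  size 7 → [0,2,4,5,7,8,9]=7  [1,3,5,6,7,8,9]=13  [2,4,5,6,7,8,9]=18  [3,4,5,6,7,8,9]=22
  size 8 → [0,2,4,5,6,7,8,9]=25  [1,3,4,5,6,7,8,9]=35  [2,3,4,5,6,7,8,9]=40
  first=0(r) contributes 75
  first=1(s) contributes 65
|[w]| = 140

140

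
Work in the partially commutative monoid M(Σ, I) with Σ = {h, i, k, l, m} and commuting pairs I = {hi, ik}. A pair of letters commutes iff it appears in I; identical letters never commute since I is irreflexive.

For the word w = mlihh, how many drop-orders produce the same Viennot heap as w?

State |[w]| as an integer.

piece 0:m — minimal
piece 1:l rests on {0:m}
piece 2:i rests on {1:l}
piece 3:h rests on {1:l}
piece 4:h rests on {3:h}
minimal pieces: {0:m}
ways to finish when only these pieces remain (= sum over removing one remaining piece with nothing left below it):
  1 left: {2}→1  {4}→1
  2 left: {2,4}→2  {3,4}→1
  3 left: {2,3,4}→3
  placing 0:m first → 3 extensions

3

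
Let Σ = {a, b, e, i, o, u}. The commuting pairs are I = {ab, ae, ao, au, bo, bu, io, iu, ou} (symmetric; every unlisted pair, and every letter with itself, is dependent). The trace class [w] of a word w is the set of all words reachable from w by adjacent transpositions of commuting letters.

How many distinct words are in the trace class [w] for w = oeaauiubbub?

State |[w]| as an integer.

0(o) covers ∅
1(e) covers 0:o
2(a) covers ∅
3(a) covers 2:a
4(u) covers 1:e
5(i) covers 1:e, 3:a
6(u) covers 4:u
7(b) covers 5:i
8(b) covers 7:b
9(u) covers 6:u
10(b) covers 8:b
floor of heap: 0:o, 2:a
completions by unplaced set U, small U first (add the entries for U minus each lowest piece of U):
  |U|=1: {9}:1  {10}:1
  |U|=2: {6,9}:1  {8,10}:1  {9,10}:2
  |U|=3: {4,6,9}:1  {6,9,10}:3  {7,8,10}:1  {8,9,10}:3
  |U|=4: {4,6,9,10}:4  {5,7,8,10}:1  {6,8,9,10}:6  {7,8,9,10}:4
  |U|=5: {3,5,7,8,10}:1  {4,6,8,9,10}:10  {5,7,8,9,10}:5  {6,7,8,9,10}:10
  |U|=6: {2,3,5,7,8,10}:1  {3,5,7,8,9,10}:6  {4,6,7,8,9,10}:20  {5,6,7,8,9,10}:15
  |U|=7: {2,3,5,7,8,9,10}:7  {3,5,6,7,8,9,10}:21  {4,5,6,7,8,9,10}:35
  |U|=8: {1,4,5,6,7,8,9,10}:35  {2,3,5,6,7,8,9,10}:28  {3,4,5,6,7,8,9,10}:56
  |U|=9: {0,1,4,5,6,7,8,9,10}:35  {1,3,4,5,6,7,8,9,10}:91  {2,3,4,5,6,7,8,9,10}:84
  start at 0(o): 175
  start at 2(a): 126
sum over floor = 301

301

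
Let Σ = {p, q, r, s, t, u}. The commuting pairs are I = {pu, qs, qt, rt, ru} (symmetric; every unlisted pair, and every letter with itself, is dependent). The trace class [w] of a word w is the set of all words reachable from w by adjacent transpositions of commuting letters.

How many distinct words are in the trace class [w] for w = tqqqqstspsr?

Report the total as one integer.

70

drop 0:t onto floor
drop 1:q onto floor
drop 2:q onto {1:q}
drop 3:q onto {2:q}
drop 4:q onto {3:q}
drop 5:s onto {0:t}
drop 6:t onto {5:s}
drop 7:s onto {6:t}
drop 8:p onto {4:q, 7:s}
drop 9:s onto {8:p}
drop 10:r onto {9:s}
ground layer = {0:t, 1:q}
drop-orders for the pieces not yet dropped (sum over which currently-grounded one goes next):
  1 to go: {10} 1
  2 to go: {9,10} 1
  3 to go: {8,9,10} 1
  4 to go: {4,8,9,10} 1  {7,8,9,10} 1
  5 to go: {3,4,8,9,10} 1  {4,7,8,9,10} 2  {6,7,8,9,10} 1
  6 to go: {2,3,4,8,9,10} 1  {3,4,7,8,9,10} 3  {4,6,7,8,9,10} 3  {5,6,7,8,9,10} 1
  7 to go: {0,5,6,7,8,9,10} 1  {1,2,3,4,8,9,10} 1  {2,3,4,7,8,9,10} 4  {3,4,6,7,8,9,10} 6  {4,5,6,7,8,9,10} 4
  8 to go: {0,4,5,6,7,8,9,10} 5  {1,2,3,4,7,8,9,10} 5  {2,3,4,6,7,8,9,10} 10  {3,4,5,6,7,8,9,10} 10
  9 to go: {0,3,4,5,6,7,8,9,10} 15  {1,2,3,4,6,7,8,9,10} 15  {2,3,4,5,6,7,8,9,10} 20
  if 0:t drops first: 35 orders
  if 1:q drops first: 35 orders
heap linearizations: 70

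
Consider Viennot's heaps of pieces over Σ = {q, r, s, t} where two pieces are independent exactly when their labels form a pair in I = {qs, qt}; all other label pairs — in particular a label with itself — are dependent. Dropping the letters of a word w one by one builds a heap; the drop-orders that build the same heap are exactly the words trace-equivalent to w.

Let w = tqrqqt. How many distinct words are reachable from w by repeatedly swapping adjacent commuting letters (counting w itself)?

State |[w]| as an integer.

#0=t has no predecessor
#1=q has no predecessor
#2=r depends on [0:t, 1:q]
#3=q depends on [2:r]
#4=q depends on [3:q]
#5=t depends on [2:r]
sources: [0:t, 1:q]
N(rest) = Σ N(rest − s) over sources s of rest; N(one piece) = 1:
  size 1 → [4]=1  [5]=1
  size 2 → [3,4]=1  [4,5]=2
  size 3 → [3,4,5]=3
  size 4 → [2,3,4,5]=3
  first=0(t) contributes 3
  first=1(q) contributes 3
|[w]| = 6

6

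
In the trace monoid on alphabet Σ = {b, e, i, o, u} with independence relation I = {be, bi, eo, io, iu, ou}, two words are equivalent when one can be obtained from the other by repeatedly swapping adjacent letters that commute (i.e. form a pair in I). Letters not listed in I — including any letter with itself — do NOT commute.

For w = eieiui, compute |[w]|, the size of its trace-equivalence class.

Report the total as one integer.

3

drop 0:e onto floor
drop 1:i onto {0:e}
drop 2:e onto {1:i}
drop 3:i onto {2:e}
drop 4:u onto {2:e}
drop 5:i onto {3:i}
ground layer = {0:e}
drop-orders for the pieces not yet dropped (sum over which currently-grounded one goes next):
  1 to go: {4} 1  {5} 1
  2 to go: {3,5} 1  {4,5} 2
  3 to go: {3,4,5} 3
  4 to go: {2,3,4,5} 3
  if 0:e drops first: 3 orders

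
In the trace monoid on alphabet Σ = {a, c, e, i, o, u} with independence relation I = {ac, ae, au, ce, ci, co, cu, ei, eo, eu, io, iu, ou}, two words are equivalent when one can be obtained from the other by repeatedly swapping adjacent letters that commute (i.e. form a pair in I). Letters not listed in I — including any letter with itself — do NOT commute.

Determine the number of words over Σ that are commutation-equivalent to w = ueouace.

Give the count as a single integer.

630

piece 0:u — minimal
piece 1:e — minimal
piece 2:o — minimal
piece 3:u rests on {0:u}
piece 4:a rests on {2:o}
piece 5:c — minimal
piece 6:e rests on {1:e}
minimal pieces: {0:u, 1:e, 2:o, 5:c}
ways to finish when only these pieces remain (= sum over removing one remaining piece with nothing left below it):
  1 left: {3}→1  {4}→1  {5}→1  {6}→1
  2 left: {0,3}→1  {1,6}→1  {2,4}→1  {3,4}→2  {3,5}→2  {3,6}→2  {4,5}→2  {4,6}→2  {5,6}→2
  3 left: {0,3,4}→3  {0,3,5}→3  {0,3,6}→3  {1,3,6}→3  {1,4,6}→3  {1,5,6}→3  {2,3,4}→3  {2,4,5}→3  {2,4,6}→3  {3,4,5}→6  {3,4,6}→6  {3,5,6}→6  {4,5,6}→6
  4 left: {0,1,3,6}→6  {0,2,3,4}→6  {0,3,4,5}→12  {0,3,4,6}→12  {0,3,5,6}→12  {1,2,4,6}→6  {1,3,4,6}→12  {1,3,5,6}→12  {1,4,5,6}→12  {2,3,4,5}→12  {2,3,4,6}→12  {2,4,5,6}→12  {3,4,5,6}→24
  5 left: {0,1,3,4,6}→30  {0,1,3,5,6}→30  {0,2,3,4,5}→30  {0,2,3,4,6}→30  {0,3,4,5,6}→60  {1,2,3,4,6}→30  {1,2,4,5,6}→30  {1,3,4,5,6}→60  {2,3,4,5,6}→60
  placing 0:u first → 180 extensions
  placing 1:e first → 180 extensions
  placing 2:o first → 180 extensions
  placing 5:c first → 90 extensions
total linear extensions = 630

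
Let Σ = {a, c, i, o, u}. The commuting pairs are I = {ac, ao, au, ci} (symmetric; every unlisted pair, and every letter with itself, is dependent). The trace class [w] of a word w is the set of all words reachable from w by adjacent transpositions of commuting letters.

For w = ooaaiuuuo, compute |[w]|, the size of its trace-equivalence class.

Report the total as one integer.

0(o) covers ∅
1(o) covers 0:o
2(a) covers ∅
3(a) covers 2:a
4(i) covers 1:o, 3:a
5(u) covers 4:i
6(u) covers 5:u
7(u) covers 6:u
8(o) covers 7:u
floor of heap: 0:o, 2:a
completions by unplaced set U, small U first (add the entries for U minus each lowest piece of U):
  |U|=1: {8}:1
  |U|=2: {7,8}:1
  |U|=3: {6,7,8}:1
  |U|=4: {5,6,7,8}:1
  |U|=5: {4,5,6,7,8}:1
  |U|=6: {1,4,5,6,7,8}:1  {3,4,5,6,7,8}:1
  |U|=7: {0,1,4,5,6,7,8}:1  {1,3,4,5,6,7,8}:2  {2,3,4,5,6,7,8}:1
  start at 0(o): 3
  start at 2(a): 3
sum over floor = 6

6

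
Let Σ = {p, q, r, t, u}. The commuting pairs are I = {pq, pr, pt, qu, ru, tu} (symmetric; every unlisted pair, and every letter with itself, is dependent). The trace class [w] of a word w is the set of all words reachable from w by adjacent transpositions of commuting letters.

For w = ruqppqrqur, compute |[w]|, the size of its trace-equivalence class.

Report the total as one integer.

210

piece 0:r — minimal
piece 1:u — minimal
piece 2:q rests on {0:r}
piece 3:p rests on {1:u}
piece 4:p rests on {3:p}
piece 5:q rests on {2:q}
piece 6:r rests on {5:q}
piece 7:q rests on {6:r}
piece 8:u rests on {4:p}
piece 9:r rests on {7:q}
minimal pieces: {0:r, 1:u}
ways to finish when only these pieces remain (= sum over removing one remaining piece with nothing left below it):
  1 left: {8}→1  {9}→1
  2 left: {4,8}→1  {7,9}→1  {8,9}→2
  3 left: {3,4,8}→1  {4,8,9}→3  {6,7,9}→1  {7,8,9}→3
  4 left: {1,3,4,8}→1  {3,4,8,9}→4  {4,7,8,9}→6  {5,6,7,9}→1  {6,7,8,9}→4
  5 left: {1,3,4,8,9}→5  {2,5,6,7,9}→1  {3,4,7,8,9}→10  {4,6,7,8,9}→10  {5,6,7,8,9}→5
  6 left: {0,2,5,6,7,9}→1  {1,3,4,7,8,9}→15  {2,5,6,7,8,9}→6  {3,4,6,7,8,9}→20  {4,5,6,7,8,9}→15
  7 left: {0,2,5,6,7,8,9}→7  {1,3,4,6,7,8,9}→35  {2,4,5,6,7,8,9}→21  {3,4,5,6,7,8,9}→35
  8 left: {0,2,4,5,6,7,8,9}→28  {1,3,4,5,6,7,8,9}→70  {2,3,4,5,6,7,8,9}→56
  placing 0:r first → 126 extensions
  placing 1:u first → 84 extensions
total linear extensions = 210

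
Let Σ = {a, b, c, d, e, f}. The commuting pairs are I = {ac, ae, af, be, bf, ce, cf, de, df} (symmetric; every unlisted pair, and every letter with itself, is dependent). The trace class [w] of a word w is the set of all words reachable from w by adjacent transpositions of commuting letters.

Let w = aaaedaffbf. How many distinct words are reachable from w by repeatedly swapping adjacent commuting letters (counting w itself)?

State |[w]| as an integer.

210

piece 0:a — minimal
piece 1:a rests on {0:a}
piece 2:a rests on {1:a}
piece 3:e — minimal
piece 4:d rests on {2:a}
piece 5:a rests on {4:d}
piece 6:f rests on {3:e}
piece 7:f rests on {6:f}
piece 8:b rests on {5:a}
piece 9:f rests on {7:f}
minimal pieces: {0:a, 3:e}
ways to finish when only these pieces remain (= sum over removing one remaining piece with nothing left below it):
  1 left: {8}→1  {9}→1
  2 left: {5,8}→1  {7,9}→1  {8,9}→2
  3 left: {4,5,8}→1  {5,8,9}→3  {6,7,9}→1  {7,8,9}→3
  4 left: {2,4,5,8}→1  {3,6,7,9}→1  {4,5,8,9}→4  {5,7,8,9}→6  {6,7,8,9}→4
  5 left: {1,2,4,5,8}→1  {2,4,5,8,9}→5  {3,6,7,8,9}→5  {4,5,7,8,9}→10  {5,6,7,8,9}→10
  6 left: {0,1,2,4,5,8}→1  {1,2,4,5,8,9}→6  {2,4,5,7,8,9}→15  {3,5,6,7,8,9}→15  {4,5,6,7,8,9}→20
  7 left: {0,1,2,4,5,8,9}→7  {1,2,4,5,7,8,9}→21  {2,4,5,6,7,8,9}→35  {3,4,5,6,7,8,9}→35
  8 left: {0,1,2,4,5,7,8,9}→28  {1,2,4,5,6,7,8,9}→56  {2,3,4,5,6,7,8,9}→70
  placing 0:a first → 126 extensions
  placing 3:e first → 84 extensions
total linear extensions = 210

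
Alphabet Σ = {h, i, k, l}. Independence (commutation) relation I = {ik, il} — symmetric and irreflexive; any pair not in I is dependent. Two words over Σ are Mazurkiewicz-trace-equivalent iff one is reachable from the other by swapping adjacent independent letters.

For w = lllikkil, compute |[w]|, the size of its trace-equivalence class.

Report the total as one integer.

28

drop 0:l onto floor
drop 1:l onto {0:l}
drop 2:l onto {1:l}
drop 3:i onto floor
drop 4:k onto {2:l}
drop 5:k onto {4:k}
drop 6:i onto {3:i}
drop 7:l onto {5:k}
ground layer = {0:l, 3:i}
drop-orders for the pieces not yet dropped (sum over which currently-grounded one goes next):
  1 to go: {6} 1  {7} 1
  2 to go: {3,6} 1  {5,7} 1  {6,7} 2
  3 to go: {3,6,7} 3  {4,5,7} 1  {5,6,7} 3
  4 to go: {2,4,5,7} 1  {3,5,6,7} 6  {4,5,6,7} 4
  5 to go: {1,2,4,5,7} 1  {2,4,5,6,7} 5  {3,4,5,6,7} 10
  6 to go: {0,1,2,4,5,7} 1  {1,2,4,5,6,7} 6  {2,3,4,5,6,7} 15
  if 0:l drops first: 21 orders
  if 3:i drops first: 7 orders
heap linearizations: 28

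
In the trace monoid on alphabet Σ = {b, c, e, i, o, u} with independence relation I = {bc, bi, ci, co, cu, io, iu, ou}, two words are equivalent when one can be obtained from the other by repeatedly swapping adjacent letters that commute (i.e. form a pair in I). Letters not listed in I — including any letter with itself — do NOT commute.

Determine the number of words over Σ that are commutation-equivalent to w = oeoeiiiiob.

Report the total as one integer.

15

piece 0:o — minimal
piece 1:e rests on {0:o}
piece 2:o rests on {1:e}
piece 3:e rests on {2:o}
piece 4:i rests on {3:e}
piece 5:i rests on {4:i}
piece 6:i rests on {5:i}
piece 7:i rests on {6:i}
piece 8:o rests on {3:e}
piece 9:b rests on {8:o}
minimal pieces: {0:o}
ways to finish when only these pieces remain (= sum over removing one remaining piece with nothing left below it):
  1 left: {7}→1  {9}→1
  2 left: {6,7}→1  {7,9}→2  {8,9}→1
  3 left: {5,6,7}→1  {6,7,9}→3  {7,8,9}→3
  4 left: {4,5,6,7}→1  {5,6,7,9}→4  {6,7,8,9}→6
  5 left: {4,5,6,7,9}→5  {5,6,7,8,9}→10
  6 left: {4,5,6,7,8,9}→15
  7 left: {3,4,5,6,7,8,9}→15
  8 left: {2,3,4,5,6,7,8,9}→15
  placing 0:o first → 15 extensions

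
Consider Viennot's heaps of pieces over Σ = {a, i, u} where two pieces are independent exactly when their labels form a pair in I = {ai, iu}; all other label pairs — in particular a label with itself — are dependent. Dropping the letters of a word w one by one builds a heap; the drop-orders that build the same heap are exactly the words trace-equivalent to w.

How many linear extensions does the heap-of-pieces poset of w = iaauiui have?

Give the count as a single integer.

#0=i has no predecessor
#1=a has no predecessor
#2=a depends on [1:a]
#3=u depends on [2:a]
#4=i depends on [0:i]
#5=u depends on [3:u]
#6=i depends on [4:i]
sources: [0:i, 1:a]
N(rest) = Σ N(rest − s) over sources s of rest; N(one piece) = 1:
  size 1 → [5]=1  [6]=1
  size 2 → [3,5]=1  [4,6]=1  [5,6]=2
  size 3 → [0,4,6]=1  [2,3,5]=1  [3,5,6]=3  [4,5,6]=3
  size 4 → [0,4,5,6]=4  [1,2,3,5]=1  [2,3,5,6]=4  [3,4,5,6]=6
  size 5 → [0,3,4,5,6]=10  [1,2,3,5,6]=5  [2,3,4,5,6]=10
  first=0(i) contributes 15
  first=1(a) contributes 20
|[w]| = 35

35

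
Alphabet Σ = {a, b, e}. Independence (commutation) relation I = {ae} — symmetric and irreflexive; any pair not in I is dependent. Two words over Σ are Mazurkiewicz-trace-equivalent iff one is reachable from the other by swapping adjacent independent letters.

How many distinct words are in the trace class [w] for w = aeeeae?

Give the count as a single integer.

#0=a has no predecessor
#1=e has no predecessor
#2=e depends on [1:e]
#3=e depends on [2:e]
#4=a depends on [0:a]
#5=e depends on [3:e]
sources: [0:a, 1:e]
N(rest) = Σ N(rest − s) over sources s of rest; N(one piece) = 1:
  size 1 → [4]=1  [5]=1
  size 2 → [0,4]=1  [3,5]=1  [4,5]=2
  size 3 → [0,4,5]=3  [2,3,5]=1  [3,4,5]=3
  size 4 → [0,3,4,5]=6  [1,2,3,5]=1  [2,3,4,5]=4
  first=0(a) contributes 5
  first=1(e) contributes 10
|[w]| = 15

15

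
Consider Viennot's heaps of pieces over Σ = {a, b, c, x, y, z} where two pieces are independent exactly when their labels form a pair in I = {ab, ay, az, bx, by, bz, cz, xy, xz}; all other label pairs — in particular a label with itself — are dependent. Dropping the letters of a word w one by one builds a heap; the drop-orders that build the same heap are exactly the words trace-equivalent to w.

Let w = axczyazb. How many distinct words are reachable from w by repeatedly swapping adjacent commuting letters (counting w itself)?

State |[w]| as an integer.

56

piece 0:a — minimal
piece 1:x rests on {0:a}
piece 2:c rests on {1:x}
piece 3:z — minimal
piece 4:y rests on {2:c, 3:z}
piece 5:a rests on {2:c}
piece 6:z rests on {4:y}
piece 7:b rests on {2:c}
minimal pieces: {0:a, 3:z}
ways to finish when only these pieces remain (= sum over removing one remaining piece with nothing left below it):
  1 left: {5}→1  {6}→1  {7}→1
  2 left: {4,6}→1  {5,6}→2  {5,7}→2  {6,7}→2
  3 left: {3,4,6}→1  {4,5,6}→3  {4,6,7}→3  {5,6,7}→6
  4 left: {3,4,5,6}→4  {3,4,6,7}→4  {4,5,6,7}→12
  5 left: {2,4,5,6,7}→12  {3,4,5,6,7}→20
  6 left: {1,2,4,5,6,7}→12  {2,3,4,5,6,7}→32
  placing 0:a first → 44 extensions
  placing 3:z first → 12 extensions
total linear extensions = 56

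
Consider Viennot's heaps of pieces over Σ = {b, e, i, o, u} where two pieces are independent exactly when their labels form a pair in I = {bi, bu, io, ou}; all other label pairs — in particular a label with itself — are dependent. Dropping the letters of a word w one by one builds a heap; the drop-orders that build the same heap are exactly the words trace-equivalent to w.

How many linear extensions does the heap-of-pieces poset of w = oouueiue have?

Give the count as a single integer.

0(o) covers ∅
1(o) covers 0:o
2(u) covers ∅
3(u) covers 2:u
4(e) covers 1:o, 3:u
5(i) covers 4:e
6(u) covers 5:i
7(e) covers 6:u
floor of heap: 0:o, 2:u
completions by unplaced set U, small U first (add the entries for U minus each lowest piece of U):
  |U|=1: {7}:1
  |U|=2: {6,7}:1
  |U|=3: {5,6,7}:1
  |U|=4: {4,5,6,7}:1
  |U|=5: {1,4,5,6,7}:1  {3,4,5,6,7}:1
  |U|=6: {0,1,4,5,6,7}:1  {1,3,4,5,6,7}:2  {2,3,4,5,6,7}:1
  start at 0(o): 3
  start at 2(u): 3
sum over floor = 6

6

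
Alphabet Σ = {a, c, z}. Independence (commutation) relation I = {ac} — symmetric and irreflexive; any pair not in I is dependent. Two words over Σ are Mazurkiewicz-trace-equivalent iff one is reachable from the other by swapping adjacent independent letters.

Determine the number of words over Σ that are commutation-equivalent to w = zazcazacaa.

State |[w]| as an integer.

0(z) covers ∅
1(a) covers 0:z
2(z) covers 1:a
3(c) covers 2:z
4(a) covers 2:z
5(z) covers 3:c, 4:a
6(a) covers 5:z
7(c) covers 5:z
8(a) covers 6:a
9(a) covers 8:a
floor of heap: 0:z
completions by unplaced set U, small U first (add the entries for U minus each lowest piece of U):
  |U|=1: {7}:1  {9}:1
  |U|=2: {7,9}:2  {8,9}:1
  |U|=3: {6,8,9}:1  {7,8,9}:3
  |U|=4: {6,7,8,9}:4
  |U|=5: {5,6,7,8,9}:4
  |U|=6: {3,5,6,7,8,9}:4  {4,5,6,7,8,9}:4
  |U|=7: {3,4,5,6,7,8,9}:8
  |U|=8: {2,3,4,5,6,7,8,9}:8
  start at 0(z): 8

8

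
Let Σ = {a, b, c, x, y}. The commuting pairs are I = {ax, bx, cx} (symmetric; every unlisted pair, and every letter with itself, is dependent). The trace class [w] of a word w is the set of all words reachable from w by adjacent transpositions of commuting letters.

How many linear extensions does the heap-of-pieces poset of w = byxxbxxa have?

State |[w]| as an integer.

drop 0:b onto floor
drop 1:y onto {0:b}
drop 2:x onto {1:y}
drop 3:x onto {2:x}
drop 4:b onto {1:y}
drop 5:x onto {3:x}
drop 6:x onto {5:x}
drop 7:a onto {4:b}
ground layer = {0:b}
drop-orders for the pieces not yet dropped (sum over which currently-grounded one goes next):
  1 to go: {6} 1  {7} 1
  2 to go: {4,7} 1  {5,6} 1  {6,7} 2
  3 to go: {3,5,6} 1  {4,6,7} 3  {5,6,7} 3
  4 to go: {2,3,5,6} 1  {3,5,6,7} 4  {4,5,6,7} 6
  5 to go: {2,3,5,6,7} 5  {3,4,5,6,7} 10
  6 to go: {2,3,4,5,6,7} 15
  if 0:b drops first: 15 orders

15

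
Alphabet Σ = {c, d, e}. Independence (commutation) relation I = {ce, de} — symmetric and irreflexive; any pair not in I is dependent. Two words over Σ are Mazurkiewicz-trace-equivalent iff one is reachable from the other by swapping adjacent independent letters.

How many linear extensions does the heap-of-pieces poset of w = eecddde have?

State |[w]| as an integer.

35

0(e) covers ∅
1(e) covers 0:e
2(c) covers ∅
3(d) covers 2:c
4(d) covers 3:d
5(d) covers 4:d
6(e) covers 1:e
floor of heap: 0:e, 2:c
completions by unplaced set U, small U first (add the entries for U minus each lowest piece of U):
  |U|=1: {5}:1  {6}:1
  |U|=2: {1,6}:1  {4,5}:1  {5,6}:2
  |U|=3: {0,1,6}:1  {1,5,6}:3  {3,4,5}:1  {4,5,6}:3
  |U|=4: {0,1,5,6}:4  {1,4,5,6}:6  {2,3,4,5}:1  {3,4,5,6}:4
  |U|=5: {0,1,4,5,6}:10  {1,3,4,5,6}:10  {2,3,4,5,6}:5
  start at 0(e): 15
  start at 2(c): 20
sum over floor = 35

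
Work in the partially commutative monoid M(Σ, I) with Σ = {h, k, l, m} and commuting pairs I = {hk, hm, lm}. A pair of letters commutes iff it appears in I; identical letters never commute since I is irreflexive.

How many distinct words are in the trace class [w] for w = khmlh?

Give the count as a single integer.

#0=k has no predecessor
#1=h has no predecessor
#2=m depends on [0:k]
#3=l depends on [0:k, 1:h]
#4=h depends on [3:l]
sources: [0:k, 1:h]
N(rest) = Σ N(rest − s) over sources s of rest; N(one piece) = 1:
  size 1 → [2]=1  [4]=1
  size 2 → [2,4]=2  [3,4]=1
  size 3 → [1,3,4]=1  [2,3,4]=3
  first=0(k) contributes 4
  first=1(h) contributes 3
|[w]| = 7

7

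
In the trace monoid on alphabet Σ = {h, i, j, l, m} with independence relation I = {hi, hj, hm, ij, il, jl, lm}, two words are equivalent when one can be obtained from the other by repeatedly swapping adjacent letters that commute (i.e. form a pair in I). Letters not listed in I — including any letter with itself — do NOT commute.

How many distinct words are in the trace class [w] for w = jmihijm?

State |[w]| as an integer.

21

piece 0:j — minimal
piece 1:m rests on {0:j}
piece 2:i rests on {1:m}
piece 3:h — minimal
piece 4:i rests on {2:i}
piece 5:j rests on {1:m}
piece 6:m rests on {4:i, 5:j}
minimal pieces: {0:j, 3:h}
ways to finish when only these pieces remain (= sum over removing one remaining piece with nothing left below it):
  1 left: {3}→1  {6}→1
  2 left: {3,6}→2  {4,6}→1  {5,6}→1
  3 left: {2,4,6}→1  {3,4,6}→3  {3,5,6}→3  {4,5,6}→2
  4 left: {2,3,4,6}→4  {2,4,5,6}→3  {3,4,5,6}→8
  5 left: {1,2,4,5,6}→3  {2,3,4,5,6}→15
  placing 0:j first → 18 extensions
  placing 3:h first → 3 extensions
total linear extensions = 21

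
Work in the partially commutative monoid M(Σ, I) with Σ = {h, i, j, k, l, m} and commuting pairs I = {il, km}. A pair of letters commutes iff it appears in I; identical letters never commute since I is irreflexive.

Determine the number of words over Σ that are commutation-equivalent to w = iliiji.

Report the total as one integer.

4

0(i) covers ∅
1(l) covers ∅
2(i) covers 0:i
3(i) covers 2:i
4(j) covers 1:l, 3:i
5(i) covers 4:j
floor of heap: 0:i, 1:l
completions by unplaced set U, small U first (add the entries for U minus each lowest piece of U):
  |U|=1: {5}:1
  |U|=2: {4,5}:1
  |U|=3: {1,4,5}:1  {3,4,5}:1
  |U|=4: {1,3,4,5}:2  {2,3,4,5}:1
  start at 0(i): 3
  start at 1(l): 1
sum over floor = 4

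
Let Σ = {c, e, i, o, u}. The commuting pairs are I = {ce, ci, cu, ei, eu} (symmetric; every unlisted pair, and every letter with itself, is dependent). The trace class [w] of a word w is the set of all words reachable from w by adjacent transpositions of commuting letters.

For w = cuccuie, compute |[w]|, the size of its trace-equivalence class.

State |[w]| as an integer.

140

#0=c has no predecessor
#1=u has no predecessor
#2=c depends on [0:c]
#3=c depends on [2:c]
#4=u depends on [1:u]
#5=i depends on [4:u]
#6=e has no predecessor
sources: [0:c, 1:u, 6:e]
N(rest) = Σ N(rest − s) over sources s of rest; N(one piece) = 1:
  size 1 → [3]=1  [5]=1  [6]=1
  size 2 → [2,3]=1  [3,5]=2  [3,6]=2  [4,5]=1  [5,6]=2
  size 3 → [0,2,3]=1  [1,4,5]=1  [2,3,5]=3  [2,3,6]=3  [3,4,5]=3  [3,5,6]=6  [4,5,6]=3
  size 4 → [0,2,3,5]=4  [0,2,3,6]=4  [1,3,4,5]=4  [1,4,5,6]=4  [2,3,4,5]=6  [2,3,5,6]=12  [3,4,5,6]=12
  size 5 → [0,2,3,4,5]=10  [0,2,3,5,6]=20  [1,2,3,4,5]=10  [1,3,4,5,6]=20  [2,3,4,5,6]=30
  first=0(c) contributes 60
  first=1(u) contributes 60
  first=6(e) contributes 20
|[w]| = 140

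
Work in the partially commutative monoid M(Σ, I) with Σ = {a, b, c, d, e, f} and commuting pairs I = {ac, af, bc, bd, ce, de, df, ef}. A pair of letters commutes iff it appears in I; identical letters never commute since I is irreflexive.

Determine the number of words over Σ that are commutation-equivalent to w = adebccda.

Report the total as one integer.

piece 0:a — minimal
piece 1:d rests on {0:a}
piece 2:e rests on {0:a}
piece 3:b rests on {2:e}
piece 4:c rests on {1:d}
piece 5:c rests on {4:c}
piece 6:d rests on {5:c}
piece 7:a rests on {3:b, 6:d}
minimal pieces: {0:a}
ways to finish when only these pieces remain (= sum over removing one remaining piece with nothing left below it):
  1 left: {7}→1
  2 left: {3,7}→1  {6,7}→1
  3 left: {2,3,7}→1  {3,6,7}→2  {5,6,7}→1
  4 left: {2,3,6,7}→3  {3,5,6,7}→3  {4,5,6,7}→1
  5 left: {1,4,5,6,7}→1  {2,3,5,6,7}→6  {3,4,5,6,7}→4
  6 left: {1,3,4,5,6,7}→5  {2,3,4,5,6,7}→10
  placing 0:a first → 15 extensions

15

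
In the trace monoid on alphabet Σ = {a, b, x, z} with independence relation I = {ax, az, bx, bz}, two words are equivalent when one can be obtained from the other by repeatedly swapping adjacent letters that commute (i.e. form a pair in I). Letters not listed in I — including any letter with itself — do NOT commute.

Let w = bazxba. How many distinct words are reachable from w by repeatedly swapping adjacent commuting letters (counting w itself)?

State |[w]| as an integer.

0(b) covers ∅
1(a) covers 0:b
2(z) covers ∅
3(x) covers 2:z
4(b) covers 1:a
5(a) covers 4:b
floor of heap: 0:b, 2:z
completions by unplaced set U, small U first (add the entries for U minus each lowest piece of U):
  |U|=1: {3}:1  {5}:1
  |U|=2: {2,3}:1  {3,5}:2  {4,5}:1
  |U|=3: {1,4,5}:1  {2,3,5}:3  {3,4,5}:3
  |U|=4: {0,1,4,5}:1  {1,3,4,5}:4  {2,3,4,5}:6
  start at 0(b): 10
  start at 2(z): 5
sum over floor = 15

15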